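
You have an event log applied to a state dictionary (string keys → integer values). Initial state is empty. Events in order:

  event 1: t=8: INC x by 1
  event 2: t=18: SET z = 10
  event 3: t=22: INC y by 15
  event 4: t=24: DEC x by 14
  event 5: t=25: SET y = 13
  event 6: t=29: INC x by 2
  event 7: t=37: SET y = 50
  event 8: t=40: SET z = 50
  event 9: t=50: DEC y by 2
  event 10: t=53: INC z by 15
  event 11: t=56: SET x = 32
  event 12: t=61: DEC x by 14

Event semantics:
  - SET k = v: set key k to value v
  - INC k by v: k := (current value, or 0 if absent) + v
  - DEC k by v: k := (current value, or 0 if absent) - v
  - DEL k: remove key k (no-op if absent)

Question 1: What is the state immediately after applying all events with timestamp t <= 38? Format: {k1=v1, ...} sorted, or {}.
Apply events with t <= 38 (7 events):
  after event 1 (t=8: INC x by 1): {x=1}
  after event 2 (t=18: SET z = 10): {x=1, z=10}
  after event 3 (t=22: INC y by 15): {x=1, y=15, z=10}
  after event 4 (t=24: DEC x by 14): {x=-13, y=15, z=10}
  after event 5 (t=25: SET y = 13): {x=-13, y=13, z=10}
  after event 6 (t=29: INC x by 2): {x=-11, y=13, z=10}
  after event 7 (t=37: SET y = 50): {x=-11, y=50, z=10}

Answer: {x=-11, y=50, z=10}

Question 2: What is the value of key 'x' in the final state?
Track key 'x' through all 12 events:
  event 1 (t=8: INC x by 1): x (absent) -> 1
  event 2 (t=18: SET z = 10): x unchanged
  event 3 (t=22: INC y by 15): x unchanged
  event 4 (t=24: DEC x by 14): x 1 -> -13
  event 5 (t=25: SET y = 13): x unchanged
  event 6 (t=29: INC x by 2): x -13 -> -11
  event 7 (t=37: SET y = 50): x unchanged
  event 8 (t=40: SET z = 50): x unchanged
  event 9 (t=50: DEC y by 2): x unchanged
  event 10 (t=53: INC z by 15): x unchanged
  event 11 (t=56: SET x = 32): x -11 -> 32
  event 12 (t=61: DEC x by 14): x 32 -> 18
Final: x = 18

Answer: 18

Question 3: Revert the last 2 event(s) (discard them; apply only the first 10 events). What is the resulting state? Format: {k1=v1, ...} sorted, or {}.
Answer: {x=-11, y=48, z=65}

Derivation:
Keep first 10 events (discard last 2):
  after event 1 (t=8: INC x by 1): {x=1}
  after event 2 (t=18: SET z = 10): {x=1, z=10}
  after event 3 (t=22: INC y by 15): {x=1, y=15, z=10}
  after event 4 (t=24: DEC x by 14): {x=-13, y=15, z=10}
  after event 5 (t=25: SET y = 13): {x=-13, y=13, z=10}
  after event 6 (t=29: INC x by 2): {x=-11, y=13, z=10}
  after event 7 (t=37: SET y = 50): {x=-11, y=50, z=10}
  after event 8 (t=40: SET z = 50): {x=-11, y=50, z=50}
  after event 9 (t=50: DEC y by 2): {x=-11, y=48, z=50}
  after event 10 (t=53: INC z by 15): {x=-11, y=48, z=65}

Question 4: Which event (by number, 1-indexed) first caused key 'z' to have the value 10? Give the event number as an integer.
Answer: 2

Derivation:
Looking for first event where z becomes 10:
  event 2: z (absent) -> 10  <-- first match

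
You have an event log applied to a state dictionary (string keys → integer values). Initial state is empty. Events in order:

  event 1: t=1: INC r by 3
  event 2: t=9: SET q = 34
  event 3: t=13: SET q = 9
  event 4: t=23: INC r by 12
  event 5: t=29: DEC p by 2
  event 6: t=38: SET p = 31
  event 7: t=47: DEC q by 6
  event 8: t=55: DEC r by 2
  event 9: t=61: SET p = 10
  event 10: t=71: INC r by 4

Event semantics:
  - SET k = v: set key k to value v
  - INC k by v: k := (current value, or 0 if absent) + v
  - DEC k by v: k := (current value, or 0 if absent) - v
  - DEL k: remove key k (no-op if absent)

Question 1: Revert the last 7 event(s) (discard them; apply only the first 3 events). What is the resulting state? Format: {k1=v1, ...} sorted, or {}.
Keep first 3 events (discard last 7):
  after event 1 (t=1: INC r by 3): {r=3}
  after event 2 (t=9: SET q = 34): {q=34, r=3}
  after event 3 (t=13: SET q = 9): {q=9, r=3}

Answer: {q=9, r=3}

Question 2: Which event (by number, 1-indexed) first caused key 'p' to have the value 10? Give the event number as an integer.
Answer: 9

Derivation:
Looking for first event where p becomes 10:
  event 5: p = -2
  event 6: p = 31
  event 7: p = 31
  event 8: p = 31
  event 9: p 31 -> 10  <-- first match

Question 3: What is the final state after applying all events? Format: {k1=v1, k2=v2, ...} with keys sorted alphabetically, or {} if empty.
Answer: {p=10, q=3, r=17}

Derivation:
  after event 1 (t=1: INC r by 3): {r=3}
  after event 2 (t=9: SET q = 34): {q=34, r=3}
  after event 3 (t=13: SET q = 9): {q=9, r=3}
  after event 4 (t=23: INC r by 12): {q=9, r=15}
  after event 5 (t=29: DEC p by 2): {p=-2, q=9, r=15}
  after event 6 (t=38: SET p = 31): {p=31, q=9, r=15}
  after event 7 (t=47: DEC q by 6): {p=31, q=3, r=15}
  after event 8 (t=55: DEC r by 2): {p=31, q=3, r=13}
  after event 9 (t=61: SET p = 10): {p=10, q=3, r=13}
  after event 10 (t=71: INC r by 4): {p=10, q=3, r=17}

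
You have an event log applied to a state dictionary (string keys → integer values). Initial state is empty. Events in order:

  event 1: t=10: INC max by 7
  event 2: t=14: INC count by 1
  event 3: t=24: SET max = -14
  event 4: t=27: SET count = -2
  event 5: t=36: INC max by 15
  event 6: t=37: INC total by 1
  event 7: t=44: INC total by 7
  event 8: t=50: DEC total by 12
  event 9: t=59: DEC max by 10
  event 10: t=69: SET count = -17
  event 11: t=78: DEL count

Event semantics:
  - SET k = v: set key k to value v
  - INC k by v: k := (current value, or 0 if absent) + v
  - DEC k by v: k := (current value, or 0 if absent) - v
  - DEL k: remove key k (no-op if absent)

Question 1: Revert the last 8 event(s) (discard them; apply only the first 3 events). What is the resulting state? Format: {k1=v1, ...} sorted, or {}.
Keep first 3 events (discard last 8):
  after event 1 (t=10: INC max by 7): {max=7}
  after event 2 (t=14: INC count by 1): {count=1, max=7}
  after event 3 (t=24: SET max = -14): {count=1, max=-14}

Answer: {count=1, max=-14}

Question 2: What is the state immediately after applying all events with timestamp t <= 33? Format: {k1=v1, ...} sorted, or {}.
Answer: {count=-2, max=-14}

Derivation:
Apply events with t <= 33 (4 events):
  after event 1 (t=10: INC max by 7): {max=7}
  after event 2 (t=14: INC count by 1): {count=1, max=7}
  after event 3 (t=24: SET max = -14): {count=1, max=-14}
  after event 4 (t=27: SET count = -2): {count=-2, max=-14}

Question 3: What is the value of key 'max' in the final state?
Track key 'max' through all 11 events:
  event 1 (t=10: INC max by 7): max (absent) -> 7
  event 2 (t=14: INC count by 1): max unchanged
  event 3 (t=24: SET max = -14): max 7 -> -14
  event 4 (t=27: SET count = -2): max unchanged
  event 5 (t=36: INC max by 15): max -14 -> 1
  event 6 (t=37: INC total by 1): max unchanged
  event 7 (t=44: INC total by 7): max unchanged
  event 8 (t=50: DEC total by 12): max unchanged
  event 9 (t=59: DEC max by 10): max 1 -> -9
  event 10 (t=69: SET count = -17): max unchanged
  event 11 (t=78: DEL count): max unchanged
Final: max = -9

Answer: -9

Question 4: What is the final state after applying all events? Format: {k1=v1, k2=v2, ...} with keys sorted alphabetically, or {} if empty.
Answer: {max=-9, total=-4}

Derivation:
  after event 1 (t=10: INC max by 7): {max=7}
  after event 2 (t=14: INC count by 1): {count=1, max=7}
  after event 3 (t=24: SET max = -14): {count=1, max=-14}
  after event 4 (t=27: SET count = -2): {count=-2, max=-14}
  after event 5 (t=36: INC max by 15): {count=-2, max=1}
  after event 6 (t=37: INC total by 1): {count=-2, max=1, total=1}
  after event 7 (t=44: INC total by 7): {count=-2, max=1, total=8}
  after event 8 (t=50: DEC total by 12): {count=-2, max=1, total=-4}
  after event 9 (t=59: DEC max by 10): {count=-2, max=-9, total=-4}
  after event 10 (t=69: SET count = -17): {count=-17, max=-9, total=-4}
  after event 11 (t=78: DEL count): {max=-9, total=-4}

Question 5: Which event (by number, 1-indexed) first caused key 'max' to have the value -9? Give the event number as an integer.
Answer: 9

Derivation:
Looking for first event where max becomes -9:
  event 1: max = 7
  event 2: max = 7
  event 3: max = -14
  event 4: max = -14
  event 5: max = 1
  event 6: max = 1
  event 7: max = 1
  event 8: max = 1
  event 9: max 1 -> -9  <-- first match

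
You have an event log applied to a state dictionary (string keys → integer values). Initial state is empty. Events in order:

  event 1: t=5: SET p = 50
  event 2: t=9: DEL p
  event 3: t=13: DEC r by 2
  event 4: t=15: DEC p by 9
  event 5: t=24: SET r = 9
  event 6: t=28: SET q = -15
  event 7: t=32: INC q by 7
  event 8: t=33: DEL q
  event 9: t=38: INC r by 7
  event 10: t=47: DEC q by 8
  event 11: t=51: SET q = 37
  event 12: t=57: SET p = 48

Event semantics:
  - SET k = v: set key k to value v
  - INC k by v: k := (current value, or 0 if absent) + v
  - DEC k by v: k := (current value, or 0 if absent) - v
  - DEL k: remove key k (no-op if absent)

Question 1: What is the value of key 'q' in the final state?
Track key 'q' through all 12 events:
  event 1 (t=5: SET p = 50): q unchanged
  event 2 (t=9: DEL p): q unchanged
  event 3 (t=13: DEC r by 2): q unchanged
  event 4 (t=15: DEC p by 9): q unchanged
  event 5 (t=24: SET r = 9): q unchanged
  event 6 (t=28: SET q = -15): q (absent) -> -15
  event 7 (t=32: INC q by 7): q -15 -> -8
  event 8 (t=33: DEL q): q -8 -> (absent)
  event 9 (t=38: INC r by 7): q unchanged
  event 10 (t=47: DEC q by 8): q (absent) -> -8
  event 11 (t=51: SET q = 37): q -8 -> 37
  event 12 (t=57: SET p = 48): q unchanged
Final: q = 37

Answer: 37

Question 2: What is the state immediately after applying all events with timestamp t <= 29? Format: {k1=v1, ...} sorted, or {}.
Apply events with t <= 29 (6 events):
  after event 1 (t=5: SET p = 50): {p=50}
  after event 2 (t=9: DEL p): {}
  after event 3 (t=13: DEC r by 2): {r=-2}
  after event 4 (t=15: DEC p by 9): {p=-9, r=-2}
  after event 5 (t=24: SET r = 9): {p=-9, r=9}
  after event 6 (t=28: SET q = -15): {p=-9, q=-15, r=9}

Answer: {p=-9, q=-15, r=9}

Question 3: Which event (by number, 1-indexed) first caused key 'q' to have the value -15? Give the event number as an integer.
Answer: 6

Derivation:
Looking for first event where q becomes -15:
  event 6: q (absent) -> -15  <-- first match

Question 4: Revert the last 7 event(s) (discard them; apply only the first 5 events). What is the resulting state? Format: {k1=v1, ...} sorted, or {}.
Keep first 5 events (discard last 7):
  after event 1 (t=5: SET p = 50): {p=50}
  after event 2 (t=9: DEL p): {}
  after event 3 (t=13: DEC r by 2): {r=-2}
  after event 4 (t=15: DEC p by 9): {p=-9, r=-2}
  after event 5 (t=24: SET r = 9): {p=-9, r=9}

Answer: {p=-9, r=9}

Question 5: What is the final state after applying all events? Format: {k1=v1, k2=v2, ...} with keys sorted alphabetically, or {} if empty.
Answer: {p=48, q=37, r=16}

Derivation:
  after event 1 (t=5: SET p = 50): {p=50}
  after event 2 (t=9: DEL p): {}
  after event 3 (t=13: DEC r by 2): {r=-2}
  after event 4 (t=15: DEC p by 9): {p=-9, r=-2}
  after event 5 (t=24: SET r = 9): {p=-9, r=9}
  after event 6 (t=28: SET q = -15): {p=-9, q=-15, r=9}
  after event 7 (t=32: INC q by 7): {p=-9, q=-8, r=9}
  after event 8 (t=33: DEL q): {p=-9, r=9}
  after event 9 (t=38: INC r by 7): {p=-9, r=16}
  after event 10 (t=47: DEC q by 8): {p=-9, q=-8, r=16}
  after event 11 (t=51: SET q = 37): {p=-9, q=37, r=16}
  after event 12 (t=57: SET p = 48): {p=48, q=37, r=16}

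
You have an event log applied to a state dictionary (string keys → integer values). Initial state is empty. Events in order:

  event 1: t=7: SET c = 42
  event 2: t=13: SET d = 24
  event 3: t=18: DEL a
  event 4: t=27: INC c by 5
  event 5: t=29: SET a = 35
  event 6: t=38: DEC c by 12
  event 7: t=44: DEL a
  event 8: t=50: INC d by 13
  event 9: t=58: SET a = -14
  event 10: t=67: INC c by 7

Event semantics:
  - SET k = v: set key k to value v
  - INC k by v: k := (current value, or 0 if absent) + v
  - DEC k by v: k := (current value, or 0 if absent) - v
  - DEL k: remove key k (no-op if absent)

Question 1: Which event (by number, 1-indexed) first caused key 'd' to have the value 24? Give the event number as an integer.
Answer: 2

Derivation:
Looking for first event where d becomes 24:
  event 2: d (absent) -> 24  <-- first match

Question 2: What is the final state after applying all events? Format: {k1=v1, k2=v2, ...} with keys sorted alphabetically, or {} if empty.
Answer: {a=-14, c=42, d=37}

Derivation:
  after event 1 (t=7: SET c = 42): {c=42}
  after event 2 (t=13: SET d = 24): {c=42, d=24}
  after event 3 (t=18: DEL a): {c=42, d=24}
  after event 4 (t=27: INC c by 5): {c=47, d=24}
  after event 5 (t=29: SET a = 35): {a=35, c=47, d=24}
  after event 6 (t=38: DEC c by 12): {a=35, c=35, d=24}
  after event 7 (t=44: DEL a): {c=35, d=24}
  after event 8 (t=50: INC d by 13): {c=35, d=37}
  after event 9 (t=58: SET a = -14): {a=-14, c=35, d=37}
  after event 10 (t=67: INC c by 7): {a=-14, c=42, d=37}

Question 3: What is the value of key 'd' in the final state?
Answer: 37

Derivation:
Track key 'd' through all 10 events:
  event 1 (t=7: SET c = 42): d unchanged
  event 2 (t=13: SET d = 24): d (absent) -> 24
  event 3 (t=18: DEL a): d unchanged
  event 4 (t=27: INC c by 5): d unchanged
  event 5 (t=29: SET a = 35): d unchanged
  event 6 (t=38: DEC c by 12): d unchanged
  event 7 (t=44: DEL a): d unchanged
  event 8 (t=50: INC d by 13): d 24 -> 37
  event 9 (t=58: SET a = -14): d unchanged
  event 10 (t=67: INC c by 7): d unchanged
Final: d = 37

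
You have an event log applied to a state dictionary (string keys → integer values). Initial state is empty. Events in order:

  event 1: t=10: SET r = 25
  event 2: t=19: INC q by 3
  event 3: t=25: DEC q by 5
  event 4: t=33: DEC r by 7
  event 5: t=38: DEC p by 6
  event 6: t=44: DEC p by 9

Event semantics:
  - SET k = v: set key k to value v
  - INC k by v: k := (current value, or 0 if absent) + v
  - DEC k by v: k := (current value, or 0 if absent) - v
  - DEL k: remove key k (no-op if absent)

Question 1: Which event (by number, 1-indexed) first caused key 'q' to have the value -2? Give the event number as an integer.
Looking for first event where q becomes -2:
  event 2: q = 3
  event 3: q 3 -> -2  <-- first match

Answer: 3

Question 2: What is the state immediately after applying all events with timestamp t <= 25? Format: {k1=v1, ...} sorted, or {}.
Answer: {q=-2, r=25}

Derivation:
Apply events with t <= 25 (3 events):
  after event 1 (t=10: SET r = 25): {r=25}
  after event 2 (t=19: INC q by 3): {q=3, r=25}
  after event 3 (t=25: DEC q by 5): {q=-2, r=25}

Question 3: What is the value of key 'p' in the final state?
Track key 'p' through all 6 events:
  event 1 (t=10: SET r = 25): p unchanged
  event 2 (t=19: INC q by 3): p unchanged
  event 3 (t=25: DEC q by 5): p unchanged
  event 4 (t=33: DEC r by 7): p unchanged
  event 5 (t=38: DEC p by 6): p (absent) -> -6
  event 6 (t=44: DEC p by 9): p -6 -> -15
Final: p = -15

Answer: -15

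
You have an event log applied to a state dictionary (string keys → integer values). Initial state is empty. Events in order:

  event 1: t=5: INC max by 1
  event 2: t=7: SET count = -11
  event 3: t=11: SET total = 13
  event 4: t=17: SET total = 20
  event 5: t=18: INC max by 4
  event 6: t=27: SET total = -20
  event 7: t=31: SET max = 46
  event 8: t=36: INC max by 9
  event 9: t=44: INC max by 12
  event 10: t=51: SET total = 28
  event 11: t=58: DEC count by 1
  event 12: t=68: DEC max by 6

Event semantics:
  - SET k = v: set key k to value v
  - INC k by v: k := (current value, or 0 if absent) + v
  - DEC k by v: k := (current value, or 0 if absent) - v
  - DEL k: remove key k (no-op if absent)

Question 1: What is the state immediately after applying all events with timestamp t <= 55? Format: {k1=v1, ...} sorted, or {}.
Answer: {count=-11, max=67, total=28}

Derivation:
Apply events with t <= 55 (10 events):
  after event 1 (t=5: INC max by 1): {max=1}
  after event 2 (t=7: SET count = -11): {count=-11, max=1}
  after event 3 (t=11: SET total = 13): {count=-11, max=1, total=13}
  after event 4 (t=17: SET total = 20): {count=-11, max=1, total=20}
  after event 5 (t=18: INC max by 4): {count=-11, max=5, total=20}
  after event 6 (t=27: SET total = -20): {count=-11, max=5, total=-20}
  after event 7 (t=31: SET max = 46): {count=-11, max=46, total=-20}
  after event 8 (t=36: INC max by 9): {count=-11, max=55, total=-20}
  after event 9 (t=44: INC max by 12): {count=-11, max=67, total=-20}
  after event 10 (t=51: SET total = 28): {count=-11, max=67, total=28}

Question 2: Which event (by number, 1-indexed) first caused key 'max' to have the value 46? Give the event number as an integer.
Answer: 7

Derivation:
Looking for first event where max becomes 46:
  event 1: max = 1
  event 2: max = 1
  event 3: max = 1
  event 4: max = 1
  event 5: max = 5
  event 6: max = 5
  event 7: max 5 -> 46  <-- first match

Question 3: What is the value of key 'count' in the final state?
Track key 'count' through all 12 events:
  event 1 (t=5: INC max by 1): count unchanged
  event 2 (t=7: SET count = -11): count (absent) -> -11
  event 3 (t=11: SET total = 13): count unchanged
  event 4 (t=17: SET total = 20): count unchanged
  event 5 (t=18: INC max by 4): count unchanged
  event 6 (t=27: SET total = -20): count unchanged
  event 7 (t=31: SET max = 46): count unchanged
  event 8 (t=36: INC max by 9): count unchanged
  event 9 (t=44: INC max by 12): count unchanged
  event 10 (t=51: SET total = 28): count unchanged
  event 11 (t=58: DEC count by 1): count -11 -> -12
  event 12 (t=68: DEC max by 6): count unchanged
Final: count = -12

Answer: -12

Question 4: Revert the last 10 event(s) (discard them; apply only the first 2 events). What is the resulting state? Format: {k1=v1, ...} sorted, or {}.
Keep first 2 events (discard last 10):
  after event 1 (t=5: INC max by 1): {max=1}
  after event 2 (t=7: SET count = -11): {count=-11, max=1}

Answer: {count=-11, max=1}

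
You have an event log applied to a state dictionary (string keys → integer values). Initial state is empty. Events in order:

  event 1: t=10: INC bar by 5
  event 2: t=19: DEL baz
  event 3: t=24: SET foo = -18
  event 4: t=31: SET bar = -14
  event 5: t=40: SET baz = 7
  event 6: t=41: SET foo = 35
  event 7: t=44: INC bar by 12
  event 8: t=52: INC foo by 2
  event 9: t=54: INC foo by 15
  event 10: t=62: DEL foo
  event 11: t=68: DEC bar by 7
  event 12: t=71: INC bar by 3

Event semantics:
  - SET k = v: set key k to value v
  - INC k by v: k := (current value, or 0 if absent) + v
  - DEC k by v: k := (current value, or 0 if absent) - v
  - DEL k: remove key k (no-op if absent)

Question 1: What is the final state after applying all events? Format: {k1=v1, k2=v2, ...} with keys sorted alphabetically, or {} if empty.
Answer: {bar=-6, baz=7}

Derivation:
  after event 1 (t=10: INC bar by 5): {bar=5}
  after event 2 (t=19: DEL baz): {bar=5}
  after event 3 (t=24: SET foo = -18): {bar=5, foo=-18}
  after event 4 (t=31: SET bar = -14): {bar=-14, foo=-18}
  after event 5 (t=40: SET baz = 7): {bar=-14, baz=7, foo=-18}
  after event 6 (t=41: SET foo = 35): {bar=-14, baz=7, foo=35}
  after event 7 (t=44: INC bar by 12): {bar=-2, baz=7, foo=35}
  after event 8 (t=52: INC foo by 2): {bar=-2, baz=7, foo=37}
  after event 9 (t=54: INC foo by 15): {bar=-2, baz=7, foo=52}
  after event 10 (t=62: DEL foo): {bar=-2, baz=7}
  after event 11 (t=68: DEC bar by 7): {bar=-9, baz=7}
  after event 12 (t=71: INC bar by 3): {bar=-6, baz=7}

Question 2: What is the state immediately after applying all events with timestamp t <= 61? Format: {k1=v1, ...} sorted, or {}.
Apply events with t <= 61 (9 events):
  after event 1 (t=10: INC bar by 5): {bar=5}
  after event 2 (t=19: DEL baz): {bar=5}
  after event 3 (t=24: SET foo = -18): {bar=5, foo=-18}
  after event 4 (t=31: SET bar = -14): {bar=-14, foo=-18}
  after event 5 (t=40: SET baz = 7): {bar=-14, baz=7, foo=-18}
  after event 6 (t=41: SET foo = 35): {bar=-14, baz=7, foo=35}
  after event 7 (t=44: INC bar by 12): {bar=-2, baz=7, foo=35}
  after event 8 (t=52: INC foo by 2): {bar=-2, baz=7, foo=37}
  after event 9 (t=54: INC foo by 15): {bar=-2, baz=7, foo=52}

Answer: {bar=-2, baz=7, foo=52}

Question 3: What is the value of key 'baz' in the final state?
Answer: 7

Derivation:
Track key 'baz' through all 12 events:
  event 1 (t=10: INC bar by 5): baz unchanged
  event 2 (t=19: DEL baz): baz (absent) -> (absent)
  event 3 (t=24: SET foo = -18): baz unchanged
  event 4 (t=31: SET bar = -14): baz unchanged
  event 5 (t=40: SET baz = 7): baz (absent) -> 7
  event 6 (t=41: SET foo = 35): baz unchanged
  event 7 (t=44: INC bar by 12): baz unchanged
  event 8 (t=52: INC foo by 2): baz unchanged
  event 9 (t=54: INC foo by 15): baz unchanged
  event 10 (t=62: DEL foo): baz unchanged
  event 11 (t=68: DEC bar by 7): baz unchanged
  event 12 (t=71: INC bar by 3): baz unchanged
Final: baz = 7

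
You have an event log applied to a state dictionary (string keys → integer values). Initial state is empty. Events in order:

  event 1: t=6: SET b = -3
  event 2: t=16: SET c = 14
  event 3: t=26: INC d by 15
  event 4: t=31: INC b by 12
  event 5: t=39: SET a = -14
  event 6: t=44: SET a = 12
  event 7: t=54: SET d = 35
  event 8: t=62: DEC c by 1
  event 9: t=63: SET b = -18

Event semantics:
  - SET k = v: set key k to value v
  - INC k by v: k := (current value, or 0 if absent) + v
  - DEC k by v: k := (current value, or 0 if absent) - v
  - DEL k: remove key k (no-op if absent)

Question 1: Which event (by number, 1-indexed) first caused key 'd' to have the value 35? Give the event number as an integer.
Looking for first event where d becomes 35:
  event 3: d = 15
  event 4: d = 15
  event 5: d = 15
  event 6: d = 15
  event 7: d 15 -> 35  <-- first match

Answer: 7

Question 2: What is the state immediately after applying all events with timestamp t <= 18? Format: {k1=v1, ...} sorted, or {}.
Answer: {b=-3, c=14}

Derivation:
Apply events with t <= 18 (2 events):
  after event 1 (t=6: SET b = -3): {b=-3}
  after event 2 (t=16: SET c = 14): {b=-3, c=14}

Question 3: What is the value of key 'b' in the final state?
Answer: -18

Derivation:
Track key 'b' through all 9 events:
  event 1 (t=6: SET b = -3): b (absent) -> -3
  event 2 (t=16: SET c = 14): b unchanged
  event 3 (t=26: INC d by 15): b unchanged
  event 4 (t=31: INC b by 12): b -3 -> 9
  event 5 (t=39: SET a = -14): b unchanged
  event 6 (t=44: SET a = 12): b unchanged
  event 7 (t=54: SET d = 35): b unchanged
  event 8 (t=62: DEC c by 1): b unchanged
  event 9 (t=63: SET b = -18): b 9 -> -18
Final: b = -18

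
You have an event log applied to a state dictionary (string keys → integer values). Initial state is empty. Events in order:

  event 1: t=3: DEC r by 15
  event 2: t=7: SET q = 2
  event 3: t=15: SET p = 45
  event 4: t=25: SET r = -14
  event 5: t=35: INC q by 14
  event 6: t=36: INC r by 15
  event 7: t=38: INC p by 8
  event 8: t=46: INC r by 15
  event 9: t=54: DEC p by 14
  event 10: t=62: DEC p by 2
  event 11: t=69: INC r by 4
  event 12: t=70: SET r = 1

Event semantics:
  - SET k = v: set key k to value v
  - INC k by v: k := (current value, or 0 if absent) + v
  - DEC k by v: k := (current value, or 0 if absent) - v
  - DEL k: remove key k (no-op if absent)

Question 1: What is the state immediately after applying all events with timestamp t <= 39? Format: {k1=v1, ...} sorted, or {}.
Answer: {p=53, q=16, r=1}

Derivation:
Apply events with t <= 39 (7 events):
  after event 1 (t=3: DEC r by 15): {r=-15}
  after event 2 (t=7: SET q = 2): {q=2, r=-15}
  after event 3 (t=15: SET p = 45): {p=45, q=2, r=-15}
  after event 4 (t=25: SET r = -14): {p=45, q=2, r=-14}
  after event 5 (t=35: INC q by 14): {p=45, q=16, r=-14}
  after event 6 (t=36: INC r by 15): {p=45, q=16, r=1}
  after event 7 (t=38: INC p by 8): {p=53, q=16, r=1}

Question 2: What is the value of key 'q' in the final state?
Answer: 16

Derivation:
Track key 'q' through all 12 events:
  event 1 (t=3: DEC r by 15): q unchanged
  event 2 (t=7: SET q = 2): q (absent) -> 2
  event 3 (t=15: SET p = 45): q unchanged
  event 4 (t=25: SET r = -14): q unchanged
  event 5 (t=35: INC q by 14): q 2 -> 16
  event 6 (t=36: INC r by 15): q unchanged
  event 7 (t=38: INC p by 8): q unchanged
  event 8 (t=46: INC r by 15): q unchanged
  event 9 (t=54: DEC p by 14): q unchanged
  event 10 (t=62: DEC p by 2): q unchanged
  event 11 (t=69: INC r by 4): q unchanged
  event 12 (t=70: SET r = 1): q unchanged
Final: q = 16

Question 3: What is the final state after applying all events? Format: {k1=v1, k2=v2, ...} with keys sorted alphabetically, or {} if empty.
Answer: {p=37, q=16, r=1}

Derivation:
  after event 1 (t=3: DEC r by 15): {r=-15}
  after event 2 (t=7: SET q = 2): {q=2, r=-15}
  after event 3 (t=15: SET p = 45): {p=45, q=2, r=-15}
  after event 4 (t=25: SET r = -14): {p=45, q=2, r=-14}
  after event 5 (t=35: INC q by 14): {p=45, q=16, r=-14}
  after event 6 (t=36: INC r by 15): {p=45, q=16, r=1}
  after event 7 (t=38: INC p by 8): {p=53, q=16, r=1}
  after event 8 (t=46: INC r by 15): {p=53, q=16, r=16}
  after event 9 (t=54: DEC p by 14): {p=39, q=16, r=16}
  after event 10 (t=62: DEC p by 2): {p=37, q=16, r=16}
  after event 11 (t=69: INC r by 4): {p=37, q=16, r=20}
  after event 12 (t=70: SET r = 1): {p=37, q=16, r=1}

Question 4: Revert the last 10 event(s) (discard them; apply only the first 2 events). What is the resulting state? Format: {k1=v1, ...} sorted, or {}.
Keep first 2 events (discard last 10):
  after event 1 (t=3: DEC r by 15): {r=-15}
  after event 2 (t=7: SET q = 2): {q=2, r=-15}

Answer: {q=2, r=-15}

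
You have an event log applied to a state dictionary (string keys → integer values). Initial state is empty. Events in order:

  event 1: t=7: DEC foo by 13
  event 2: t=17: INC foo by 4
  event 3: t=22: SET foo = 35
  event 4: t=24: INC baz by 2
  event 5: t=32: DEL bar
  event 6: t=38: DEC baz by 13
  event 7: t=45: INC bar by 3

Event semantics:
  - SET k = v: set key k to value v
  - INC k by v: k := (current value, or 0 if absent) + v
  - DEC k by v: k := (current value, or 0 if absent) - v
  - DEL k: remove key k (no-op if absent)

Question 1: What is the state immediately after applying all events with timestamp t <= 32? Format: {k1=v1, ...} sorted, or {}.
Apply events with t <= 32 (5 events):
  after event 1 (t=7: DEC foo by 13): {foo=-13}
  after event 2 (t=17: INC foo by 4): {foo=-9}
  after event 3 (t=22: SET foo = 35): {foo=35}
  after event 4 (t=24: INC baz by 2): {baz=2, foo=35}
  after event 5 (t=32: DEL bar): {baz=2, foo=35}

Answer: {baz=2, foo=35}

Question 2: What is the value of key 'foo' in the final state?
Track key 'foo' through all 7 events:
  event 1 (t=7: DEC foo by 13): foo (absent) -> -13
  event 2 (t=17: INC foo by 4): foo -13 -> -9
  event 3 (t=22: SET foo = 35): foo -9 -> 35
  event 4 (t=24: INC baz by 2): foo unchanged
  event 5 (t=32: DEL bar): foo unchanged
  event 6 (t=38: DEC baz by 13): foo unchanged
  event 7 (t=45: INC bar by 3): foo unchanged
Final: foo = 35

Answer: 35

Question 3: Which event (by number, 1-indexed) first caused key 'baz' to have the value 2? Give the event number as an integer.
Looking for first event where baz becomes 2:
  event 4: baz (absent) -> 2  <-- first match

Answer: 4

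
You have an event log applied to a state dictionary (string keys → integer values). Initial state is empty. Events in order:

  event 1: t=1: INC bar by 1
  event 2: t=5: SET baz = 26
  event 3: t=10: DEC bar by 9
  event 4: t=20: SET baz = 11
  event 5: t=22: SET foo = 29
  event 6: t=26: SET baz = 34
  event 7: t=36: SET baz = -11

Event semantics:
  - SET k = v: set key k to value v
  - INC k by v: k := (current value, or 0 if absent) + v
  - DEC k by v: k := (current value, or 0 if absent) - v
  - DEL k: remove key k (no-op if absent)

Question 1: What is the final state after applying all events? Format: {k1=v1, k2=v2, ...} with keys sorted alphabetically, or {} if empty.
Answer: {bar=-8, baz=-11, foo=29}

Derivation:
  after event 1 (t=1: INC bar by 1): {bar=1}
  after event 2 (t=5: SET baz = 26): {bar=1, baz=26}
  after event 3 (t=10: DEC bar by 9): {bar=-8, baz=26}
  after event 4 (t=20: SET baz = 11): {bar=-8, baz=11}
  after event 5 (t=22: SET foo = 29): {bar=-8, baz=11, foo=29}
  after event 6 (t=26: SET baz = 34): {bar=-8, baz=34, foo=29}
  after event 7 (t=36: SET baz = -11): {bar=-8, baz=-11, foo=29}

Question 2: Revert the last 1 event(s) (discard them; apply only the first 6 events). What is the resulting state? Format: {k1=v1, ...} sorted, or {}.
Answer: {bar=-8, baz=34, foo=29}

Derivation:
Keep first 6 events (discard last 1):
  after event 1 (t=1: INC bar by 1): {bar=1}
  after event 2 (t=5: SET baz = 26): {bar=1, baz=26}
  after event 3 (t=10: DEC bar by 9): {bar=-8, baz=26}
  after event 4 (t=20: SET baz = 11): {bar=-8, baz=11}
  after event 5 (t=22: SET foo = 29): {bar=-8, baz=11, foo=29}
  after event 6 (t=26: SET baz = 34): {bar=-8, baz=34, foo=29}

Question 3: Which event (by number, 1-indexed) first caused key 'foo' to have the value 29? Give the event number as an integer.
Answer: 5

Derivation:
Looking for first event where foo becomes 29:
  event 5: foo (absent) -> 29  <-- first match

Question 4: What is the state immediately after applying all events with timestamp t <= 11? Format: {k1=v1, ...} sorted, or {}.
Apply events with t <= 11 (3 events):
  after event 1 (t=1: INC bar by 1): {bar=1}
  after event 2 (t=5: SET baz = 26): {bar=1, baz=26}
  after event 3 (t=10: DEC bar by 9): {bar=-8, baz=26}

Answer: {bar=-8, baz=26}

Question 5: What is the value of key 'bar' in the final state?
Answer: -8

Derivation:
Track key 'bar' through all 7 events:
  event 1 (t=1: INC bar by 1): bar (absent) -> 1
  event 2 (t=5: SET baz = 26): bar unchanged
  event 3 (t=10: DEC bar by 9): bar 1 -> -8
  event 4 (t=20: SET baz = 11): bar unchanged
  event 5 (t=22: SET foo = 29): bar unchanged
  event 6 (t=26: SET baz = 34): bar unchanged
  event 7 (t=36: SET baz = -11): bar unchanged
Final: bar = -8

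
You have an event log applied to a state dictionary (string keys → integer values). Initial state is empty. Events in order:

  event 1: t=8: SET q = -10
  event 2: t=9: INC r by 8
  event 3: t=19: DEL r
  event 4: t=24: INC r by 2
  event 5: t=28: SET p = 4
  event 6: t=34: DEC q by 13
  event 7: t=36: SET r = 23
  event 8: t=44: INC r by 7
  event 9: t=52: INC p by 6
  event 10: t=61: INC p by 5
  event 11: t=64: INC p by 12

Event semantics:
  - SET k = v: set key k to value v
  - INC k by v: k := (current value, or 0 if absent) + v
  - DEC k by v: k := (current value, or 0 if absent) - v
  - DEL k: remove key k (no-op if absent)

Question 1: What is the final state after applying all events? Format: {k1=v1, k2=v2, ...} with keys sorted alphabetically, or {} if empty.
  after event 1 (t=8: SET q = -10): {q=-10}
  after event 2 (t=9: INC r by 8): {q=-10, r=8}
  after event 3 (t=19: DEL r): {q=-10}
  after event 4 (t=24: INC r by 2): {q=-10, r=2}
  after event 5 (t=28: SET p = 4): {p=4, q=-10, r=2}
  after event 6 (t=34: DEC q by 13): {p=4, q=-23, r=2}
  after event 7 (t=36: SET r = 23): {p=4, q=-23, r=23}
  after event 8 (t=44: INC r by 7): {p=4, q=-23, r=30}
  after event 9 (t=52: INC p by 6): {p=10, q=-23, r=30}
  after event 10 (t=61: INC p by 5): {p=15, q=-23, r=30}
  after event 11 (t=64: INC p by 12): {p=27, q=-23, r=30}

Answer: {p=27, q=-23, r=30}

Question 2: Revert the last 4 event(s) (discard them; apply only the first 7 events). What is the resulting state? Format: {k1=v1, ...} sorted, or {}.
Answer: {p=4, q=-23, r=23}

Derivation:
Keep first 7 events (discard last 4):
  after event 1 (t=8: SET q = -10): {q=-10}
  after event 2 (t=9: INC r by 8): {q=-10, r=8}
  after event 3 (t=19: DEL r): {q=-10}
  after event 4 (t=24: INC r by 2): {q=-10, r=2}
  after event 5 (t=28: SET p = 4): {p=4, q=-10, r=2}
  after event 6 (t=34: DEC q by 13): {p=4, q=-23, r=2}
  after event 7 (t=36: SET r = 23): {p=4, q=-23, r=23}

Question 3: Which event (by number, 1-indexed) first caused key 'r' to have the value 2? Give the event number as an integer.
Looking for first event where r becomes 2:
  event 2: r = 8
  event 3: r = (absent)
  event 4: r (absent) -> 2  <-- first match

Answer: 4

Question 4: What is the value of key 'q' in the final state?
Answer: -23

Derivation:
Track key 'q' through all 11 events:
  event 1 (t=8: SET q = -10): q (absent) -> -10
  event 2 (t=9: INC r by 8): q unchanged
  event 3 (t=19: DEL r): q unchanged
  event 4 (t=24: INC r by 2): q unchanged
  event 5 (t=28: SET p = 4): q unchanged
  event 6 (t=34: DEC q by 13): q -10 -> -23
  event 7 (t=36: SET r = 23): q unchanged
  event 8 (t=44: INC r by 7): q unchanged
  event 9 (t=52: INC p by 6): q unchanged
  event 10 (t=61: INC p by 5): q unchanged
  event 11 (t=64: INC p by 12): q unchanged
Final: q = -23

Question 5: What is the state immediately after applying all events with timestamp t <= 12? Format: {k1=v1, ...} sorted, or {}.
Apply events with t <= 12 (2 events):
  after event 1 (t=8: SET q = -10): {q=-10}
  after event 2 (t=9: INC r by 8): {q=-10, r=8}

Answer: {q=-10, r=8}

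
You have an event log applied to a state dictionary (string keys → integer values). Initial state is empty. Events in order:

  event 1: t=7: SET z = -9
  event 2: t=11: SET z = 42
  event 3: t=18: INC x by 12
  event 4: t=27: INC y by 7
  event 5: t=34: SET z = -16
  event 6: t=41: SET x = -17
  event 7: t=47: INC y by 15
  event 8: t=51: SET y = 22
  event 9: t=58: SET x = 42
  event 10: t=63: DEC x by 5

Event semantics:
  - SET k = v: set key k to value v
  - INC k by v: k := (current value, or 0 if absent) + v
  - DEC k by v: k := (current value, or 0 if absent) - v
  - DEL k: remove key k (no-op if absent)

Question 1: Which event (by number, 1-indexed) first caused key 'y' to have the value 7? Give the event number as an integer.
Looking for first event where y becomes 7:
  event 4: y (absent) -> 7  <-- first match

Answer: 4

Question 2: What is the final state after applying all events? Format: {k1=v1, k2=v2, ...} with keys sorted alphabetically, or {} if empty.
Answer: {x=37, y=22, z=-16}

Derivation:
  after event 1 (t=7: SET z = -9): {z=-9}
  after event 2 (t=11: SET z = 42): {z=42}
  after event 3 (t=18: INC x by 12): {x=12, z=42}
  after event 4 (t=27: INC y by 7): {x=12, y=7, z=42}
  after event 5 (t=34: SET z = -16): {x=12, y=7, z=-16}
  after event 6 (t=41: SET x = -17): {x=-17, y=7, z=-16}
  after event 7 (t=47: INC y by 15): {x=-17, y=22, z=-16}
  after event 8 (t=51: SET y = 22): {x=-17, y=22, z=-16}
  after event 9 (t=58: SET x = 42): {x=42, y=22, z=-16}
  after event 10 (t=63: DEC x by 5): {x=37, y=22, z=-16}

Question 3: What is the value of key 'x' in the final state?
Answer: 37

Derivation:
Track key 'x' through all 10 events:
  event 1 (t=7: SET z = -9): x unchanged
  event 2 (t=11: SET z = 42): x unchanged
  event 3 (t=18: INC x by 12): x (absent) -> 12
  event 4 (t=27: INC y by 7): x unchanged
  event 5 (t=34: SET z = -16): x unchanged
  event 6 (t=41: SET x = -17): x 12 -> -17
  event 7 (t=47: INC y by 15): x unchanged
  event 8 (t=51: SET y = 22): x unchanged
  event 9 (t=58: SET x = 42): x -17 -> 42
  event 10 (t=63: DEC x by 5): x 42 -> 37
Final: x = 37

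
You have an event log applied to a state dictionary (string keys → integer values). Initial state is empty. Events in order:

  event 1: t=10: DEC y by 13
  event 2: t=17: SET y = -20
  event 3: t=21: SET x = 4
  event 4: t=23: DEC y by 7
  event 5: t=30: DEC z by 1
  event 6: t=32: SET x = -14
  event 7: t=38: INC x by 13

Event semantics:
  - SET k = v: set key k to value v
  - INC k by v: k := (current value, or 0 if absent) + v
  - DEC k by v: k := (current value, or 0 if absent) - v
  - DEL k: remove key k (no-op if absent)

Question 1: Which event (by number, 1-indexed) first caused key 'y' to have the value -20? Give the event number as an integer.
Answer: 2

Derivation:
Looking for first event where y becomes -20:
  event 1: y = -13
  event 2: y -13 -> -20  <-- first match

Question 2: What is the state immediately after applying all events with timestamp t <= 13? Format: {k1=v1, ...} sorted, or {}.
Answer: {y=-13}

Derivation:
Apply events with t <= 13 (1 events):
  after event 1 (t=10: DEC y by 13): {y=-13}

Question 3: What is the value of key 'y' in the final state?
Track key 'y' through all 7 events:
  event 1 (t=10: DEC y by 13): y (absent) -> -13
  event 2 (t=17: SET y = -20): y -13 -> -20
  event 3 (t=21: SET x = 4): y unchanged
  event 4 (t=23: DEC y by 7): y -20 -> -27
  event 5 (t=30: DEC z by 1): y unchanged
  event 6 (t=32: SET x = -14): y unchanged
  event 7 (t=38: INC x by 13): y unchanged
Final: y = -27

Answer: -27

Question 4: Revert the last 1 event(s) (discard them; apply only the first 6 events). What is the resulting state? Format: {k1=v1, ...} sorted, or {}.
Keep first 6 events (discard last 1):
  after event 1 (t=10: DEC y by 13): {y=-13}
  after event 2 (t=17: SET y = -20): {y=-20}
  after event 3 (t=21: SET x = 4): {x=4, y=-20}
  after event 4 (t=23: DEC y by 7): {x=4, y=-27}
  after event 5 (t=30: DEC z by 1): {x=4, y=-27, z=-1}
  after event 6 (t=32: SET x = -14): {x=-14, y=-27, z=-1}

Answer: {x=-14, y=-27, z=-1}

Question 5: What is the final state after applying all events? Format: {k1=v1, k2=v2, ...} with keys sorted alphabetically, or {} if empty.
  after event 1 (t=10: DEC y by 13): {y=-13}
  after event 2 (t=17: SET y = -20): {y=-20}
  after event 3 (t=21: SET x = 4): {x=4, y=-20}
  after event 4 (t=23: DEC y by 7): {x=4, y=-27}
  after event 5 (t=30: DEC z by 1): {x=4, y=-27, z=-1}
  after event 6 (t=32: SET x = -14): {x=-14, y=-27, z=-1}
  after event 7 (t=38: INC x by 13): {x=-1, y=-27, z=-1}

Answer: {x=-1, y=-27, z=-1}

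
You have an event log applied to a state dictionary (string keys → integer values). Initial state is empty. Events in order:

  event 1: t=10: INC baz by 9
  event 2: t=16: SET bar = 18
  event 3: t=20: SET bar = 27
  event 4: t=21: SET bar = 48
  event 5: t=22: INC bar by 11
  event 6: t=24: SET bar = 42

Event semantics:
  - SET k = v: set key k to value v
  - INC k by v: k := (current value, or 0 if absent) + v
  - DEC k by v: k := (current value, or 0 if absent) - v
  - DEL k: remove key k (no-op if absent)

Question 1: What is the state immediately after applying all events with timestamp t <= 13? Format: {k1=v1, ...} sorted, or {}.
Apply events with t <= 13 (1 events):
  after event 1 (t=10: INC baz by 9): {baz=9}

Answer: {baz=9}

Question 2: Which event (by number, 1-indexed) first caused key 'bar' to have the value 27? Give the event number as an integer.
Looking for first event where bar becomes 27:
  event 2: bar = 18
  event 3: bar 18 -> 27  <-- first match

Answer: 3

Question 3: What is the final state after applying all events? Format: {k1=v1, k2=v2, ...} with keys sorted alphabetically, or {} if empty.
  after event 1 (t=10: INC baz by 9): {baz=9}
  after event 2 (t=16: SET bar = 18): {bar=18, baz=9}
  after event 3 (t=20: SET bar = 27): {bar=27, baz=9}
  after event 4 (t=21: SET bar = 48): {bar=48, baz=9}
  after event 5 (t=22: INC bar by 11): {bar=59, baz=9}
  after event 6 (t=24: SET bar = 42): {bar=42, baz=9}

Answer: {bar=42, baz=9}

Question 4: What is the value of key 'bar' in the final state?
Answer: 42

Derivation:
Track key 'bar' through all 6 events:
  event 1 (t=10: INC baz by 9): bar unchanged
  event 2 (t=16: SET bar = 18): bar (absent) -> 18
  event 3 (t=20: SET bar = 27): bar 18 -> 27
  event 4 (t=21: SET bar = 48): bar 27 -> 48
  event 5 (t=22: INC bar by 11): bar 48 -> 59
  event 6 (t=24: SET bar = 42): bar 59 -> 42
Final: bar = 42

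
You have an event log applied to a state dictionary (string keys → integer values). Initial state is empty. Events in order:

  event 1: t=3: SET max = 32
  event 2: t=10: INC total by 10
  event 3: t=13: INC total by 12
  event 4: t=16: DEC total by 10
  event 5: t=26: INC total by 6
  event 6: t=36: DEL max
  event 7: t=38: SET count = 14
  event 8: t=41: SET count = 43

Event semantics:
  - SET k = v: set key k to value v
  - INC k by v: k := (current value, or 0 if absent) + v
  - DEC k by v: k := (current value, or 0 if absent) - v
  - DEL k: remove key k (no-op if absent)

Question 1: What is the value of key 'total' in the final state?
Track key 'total' through all 8 events:
  event 1 (t=3: SET max = 32): total unchanged
  event 2 (t=10: INC total by 10): total (absent) -> 10
  event 3 (t=13: INC total by 12): total 10 -> 22
  event 4 (t=16: DEC total by 10): total 22 -> 12
  event 5 (t=26: INC total by 6): total 12 -> 18
  event 6 (t=36: DEL max): total unchanged
  event 7 (t=38: SET count = 14): total unchanged
  event 8 (t=41: SET count = 43): total unchanged
Final: total = 18

Answer: 18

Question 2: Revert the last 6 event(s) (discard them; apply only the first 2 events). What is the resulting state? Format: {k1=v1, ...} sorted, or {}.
Keep first 2 events (discard last 6):
  after event 1 (t=3: SET max = 32): {max=32}
  after event 2 (t=10: INC total by 10): {max=32, total=10}

Answer: {max=32, total=10}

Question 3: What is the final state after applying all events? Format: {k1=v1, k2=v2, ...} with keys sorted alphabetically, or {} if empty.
  after event 1 (t=3: SET max = 32): {max=32}
  after event 2 (t=10: INC total by 10): {max=32, total=10}
  after event 3 (t=13: INC total by 12): {max=32, total=22}
  after event 4 (t=16: DEC total by 10): {max=32, total=12}
  after event 5 (t=26: INC total by 6): {max=32, total=18}
  after event 6 (t=36: DEL max): {total=18}
  after event 7 (t=38: SET count = 14): {count=14, total=18}
  after event 8 (t=41: SET count = 43): {count=43, total=18}

Answer: {count=43, total=18}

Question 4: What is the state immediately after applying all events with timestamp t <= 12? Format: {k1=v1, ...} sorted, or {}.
Answer: {max=32, total=10}

Derivation:
Apply events with t <= 12 (2 events):
  after event 1 (t=3: SET max = 32): {max=32}
  after event 2 (t=10: INC total by 10): {max=32, total=10}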